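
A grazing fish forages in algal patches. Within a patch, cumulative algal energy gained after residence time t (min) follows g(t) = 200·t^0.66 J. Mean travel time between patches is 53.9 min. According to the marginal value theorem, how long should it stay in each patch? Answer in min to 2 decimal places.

104.63 min

Optimal t* satisfies g'(t*) = g(t*)/(T + t*).
g'(t) = 0.66·200·t^-0.34. Setting 0.66·200·t^-0.34 = 200·t^0.66/(53.9+t) gives 0.66(53.9+t) = t, so 0.34·t = 0.66×53.9.
t* = 0.66×53.9/0.34 = 104.6 min.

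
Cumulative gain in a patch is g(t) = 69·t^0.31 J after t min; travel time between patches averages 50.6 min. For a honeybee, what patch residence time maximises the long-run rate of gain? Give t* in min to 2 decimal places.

Maximise g(t)/(T+t): set derivative to zero → g'(t)(T+t) = g(t).
g'(t) = 0.31·69·t^-0.69. Setting 0.31·69·t^-0.69 = 69·t^0.31/(50.6+t) gives 0.31(50.6+t) = t, so 0.69·t = 0.31×50.6.
t* = 0.31×50.6/0.69 = 22.73 min.

22.73 min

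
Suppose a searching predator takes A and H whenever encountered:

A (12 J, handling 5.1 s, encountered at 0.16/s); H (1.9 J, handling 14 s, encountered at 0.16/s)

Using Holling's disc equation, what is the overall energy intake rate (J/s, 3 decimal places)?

0.548 J/s

Energy encountered per unit search time: 0.16×12 + 0.16×1.9 = 2.224 J/s.
Handling time per unit search time: 0.16×5.1 + 0.16×14 = 3.056.
Rate = 2.224/(1 + 3.056) = 0.5483 J/s.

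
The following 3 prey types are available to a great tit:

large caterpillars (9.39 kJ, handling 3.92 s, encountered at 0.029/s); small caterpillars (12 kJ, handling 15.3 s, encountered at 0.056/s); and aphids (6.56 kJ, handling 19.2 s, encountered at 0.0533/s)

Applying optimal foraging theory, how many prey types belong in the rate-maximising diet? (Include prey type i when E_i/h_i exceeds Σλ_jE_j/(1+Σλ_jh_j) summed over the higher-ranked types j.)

2

Rank by E/h (kJ/s): large caterpillars 2.4, small caterpillars 0.784, aphids 0.342. Include each in turn until the next type's E/h falls below the running intake rate.
Rate on top 1: 0.2445. small caterpillars: 0.784 > 0.2445 → include.
Rate on top 2: 0.4792. aphids: 0.342 < 0.4792 → exclude; stop.
Optimal diet: large caterpillars, small caterpillars — 2 of 3 types.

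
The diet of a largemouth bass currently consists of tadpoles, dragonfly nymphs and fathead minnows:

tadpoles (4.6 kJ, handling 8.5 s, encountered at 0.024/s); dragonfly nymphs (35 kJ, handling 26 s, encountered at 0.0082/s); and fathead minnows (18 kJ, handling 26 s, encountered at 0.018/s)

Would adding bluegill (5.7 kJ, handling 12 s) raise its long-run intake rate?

On tadpoles, dragonfly nymphs and fathead minnows alone, R = ΣλE/(1+Σλh) = 0.7214/1.885 = 0.3827 kJ/s.
Profitability of bluegill: 5.7/12 = 0.475 kJ/s.
0.475 > 0.3827, so adding bluegill raises the average — include it.

Yes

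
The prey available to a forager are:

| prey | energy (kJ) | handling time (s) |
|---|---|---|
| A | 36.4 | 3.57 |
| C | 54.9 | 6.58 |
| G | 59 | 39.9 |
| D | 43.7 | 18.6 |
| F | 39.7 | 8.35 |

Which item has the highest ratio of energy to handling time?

A

In descending order of E/h:
A: 36.4/3.57 = 10.2 kJ/s
C: 54.9/6.58 = 8.34 kJ/s
F: 39.7/8.35 = 4.75 kJ/s
D: 43.7/18.6 = 2.35 kJ/s
G: 59/39.9 = 1.48 kJ/s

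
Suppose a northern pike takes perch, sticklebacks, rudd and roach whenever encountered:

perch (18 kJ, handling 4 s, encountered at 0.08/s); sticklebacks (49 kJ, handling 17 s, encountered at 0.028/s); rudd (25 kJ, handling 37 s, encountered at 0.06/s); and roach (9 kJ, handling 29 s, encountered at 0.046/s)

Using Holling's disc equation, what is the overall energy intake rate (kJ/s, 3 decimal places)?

R = Σλ_iE_i / (1 + Σλ_ih_i)
Numerator: 0.08×18 + 0.028×49 + 0.06×25 + 0.046×9 = 4.726
Denominator: 1 + 0.08×4 + 0.028×17 + 0.06×37 + 0.046×29 = 5.35
R = 4.726/5.35 = 0.8834 kJ/s

0.883 kJ/s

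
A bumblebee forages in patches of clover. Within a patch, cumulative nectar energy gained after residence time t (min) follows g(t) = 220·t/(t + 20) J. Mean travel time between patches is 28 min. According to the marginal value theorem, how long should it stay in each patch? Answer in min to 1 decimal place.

23.7 min

By the marginal value theorem, leave when the instantaneous gain rate g'(t) equals the habitat-wide average g(t)/(T + t).
g'(t) = 220·20/(t + 20)². Setting 220·20/(t+20)² = 220t/[(t+20)(28+t)] gives 20(28+t) = t(t+20), so t² = 20×28 = 560.
t* = √560 = 23.66 min.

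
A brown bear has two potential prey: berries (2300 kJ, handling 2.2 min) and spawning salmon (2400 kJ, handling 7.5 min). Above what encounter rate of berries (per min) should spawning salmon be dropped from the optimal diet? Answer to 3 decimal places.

0.201 per min

At the threshold, the rate on berries alone equals the profitability of spawning salmon: λ·2300/(1 + λ·2.2) = 2400/7.5 = 320.
Rearranging, λ(2300 − 320×2.2) = 320, so λ = 320/1596 = 0.2005 per min.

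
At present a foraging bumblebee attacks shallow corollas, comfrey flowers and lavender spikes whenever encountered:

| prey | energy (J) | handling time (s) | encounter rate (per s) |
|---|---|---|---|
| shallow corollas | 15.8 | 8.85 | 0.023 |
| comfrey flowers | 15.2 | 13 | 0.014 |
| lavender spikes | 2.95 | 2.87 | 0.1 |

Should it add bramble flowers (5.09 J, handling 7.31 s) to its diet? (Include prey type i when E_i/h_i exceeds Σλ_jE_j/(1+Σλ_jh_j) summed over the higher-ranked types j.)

Yes

Intake rate on the current diet: R = (0.023×15.8 + 0.014×15.2 + 0.1×2.95) / (1 + 0.023×8.85 + 0.014×13 + 0.1×2.87) = 0.8712/1.673 = 0.5209 J/s.
Profitability of bramble flowers: 5.09/7.31 = 0.6963 J/s.
0.6963 > 0.5209, so adding bramble flowers raises the average — include it.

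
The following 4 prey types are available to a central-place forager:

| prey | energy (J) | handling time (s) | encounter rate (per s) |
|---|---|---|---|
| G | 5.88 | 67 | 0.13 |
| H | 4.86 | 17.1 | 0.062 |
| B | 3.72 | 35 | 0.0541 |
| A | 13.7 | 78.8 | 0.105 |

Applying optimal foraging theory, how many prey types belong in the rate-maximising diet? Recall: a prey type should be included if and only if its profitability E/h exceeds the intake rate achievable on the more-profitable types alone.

2

Profitabilities (E/h, J/s): H 0.284, A 0.174, B 0.106, G 0.0878. Add prey in this order while the next type's profitability exceeds the intake rate on those already taken.
Rate on top 1: 0.1463. A: 0.174 > 0.1463 → include.
Rate on top 2: 0.1684. B: 0.106 < 0.1684 → exclude; stop.
Optimal diet: H, A — 2 of 4 types.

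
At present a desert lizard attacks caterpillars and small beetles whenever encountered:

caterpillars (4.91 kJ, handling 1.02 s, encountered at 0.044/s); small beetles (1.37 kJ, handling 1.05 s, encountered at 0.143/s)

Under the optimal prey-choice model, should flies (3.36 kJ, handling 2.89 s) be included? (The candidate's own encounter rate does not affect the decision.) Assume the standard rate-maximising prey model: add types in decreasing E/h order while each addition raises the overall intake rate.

On caterpillars and small beetles alone, R = ΣλE/(1+Σλh) = 0.4119/1.195 = 0.3447 kJ/s.
Profitability of flies: 3.36/2.89 = 1.163 kJ/s.
1.163 > 0.3447, so adding flies raises the average — include it.

Yes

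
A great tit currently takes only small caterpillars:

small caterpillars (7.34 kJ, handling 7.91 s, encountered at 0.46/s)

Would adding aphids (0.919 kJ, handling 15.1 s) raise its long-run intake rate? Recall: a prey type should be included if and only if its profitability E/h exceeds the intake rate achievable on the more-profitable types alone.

No

Current rate: (0.46×7.34)/(1 + 0.46×7.91) = 0.7279 kJ/s.
aphids: E/h = 0.919/15.1 = 0.06086 kJ/s.
0.06086 < 0.7279, so adding aphids would lower the average — exclude it.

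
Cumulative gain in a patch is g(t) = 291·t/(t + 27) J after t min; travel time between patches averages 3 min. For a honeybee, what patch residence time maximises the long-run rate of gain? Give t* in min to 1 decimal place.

By the marginal value theorem, leave when the instantaneous gain rate g'(t) equals the habitat-wide average g(t)/(T + t).
g'(t) = 291·27/(t + 27)². Setting 291·27/(t+27)² = 291t/[(t+27)(3+t)] gives 27(3+t) = t(t+27), so t² = 27×3 = 81.
t* = √81 = 9 min.

9.0 min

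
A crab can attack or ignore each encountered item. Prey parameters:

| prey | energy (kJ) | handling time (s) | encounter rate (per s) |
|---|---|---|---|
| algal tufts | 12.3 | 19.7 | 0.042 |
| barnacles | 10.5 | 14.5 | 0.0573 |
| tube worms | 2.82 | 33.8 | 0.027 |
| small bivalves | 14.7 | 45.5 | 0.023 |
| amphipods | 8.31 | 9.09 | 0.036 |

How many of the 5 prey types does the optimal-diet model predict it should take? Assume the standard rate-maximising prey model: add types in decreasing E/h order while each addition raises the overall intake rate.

E/h in descending order: amphipods 0.914, barnacles 0.724, algal tufts 0.624, small bivalves 0.323, tube worms 0.0834 kJ/s. The optimal diet is the largest prefix of this list for which every included type satisfies E_i/h_i > R on the types above it.
Rate on top 1: 0.2254. barnacles: 0.724 > 0.2254 → include.
Rate on top 2: 0.4174. algal tufts: 0.624 > 0.4174 → include.
Rate on top 3: 0.4748. small bivalves: 0.323 < 0.4748 → exclude; stop.
Optimal diet: amphipods, barnacles, algal tufts — 3 of 5 types.

3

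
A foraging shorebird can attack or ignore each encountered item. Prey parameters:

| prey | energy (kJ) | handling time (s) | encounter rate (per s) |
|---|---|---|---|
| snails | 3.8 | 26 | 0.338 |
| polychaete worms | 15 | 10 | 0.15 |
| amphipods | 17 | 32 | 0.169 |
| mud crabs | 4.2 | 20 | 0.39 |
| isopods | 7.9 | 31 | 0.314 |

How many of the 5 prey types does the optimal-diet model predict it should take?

E/h in descending order: polychaete worms 1.5, amphipods 0.531, isopods 0.255, mud crabs 0.21, snails 0.146 kJ/s. The optimal diet is the largest prefix of this list for which every included type satisfies E_i/h_i > R on the types above it.
Rate on top 1: 0.9. amphipods: 0.531 < 0.9 → exclude; stop.
Optimal diet: polychaete worms — 1 of 5 types.

1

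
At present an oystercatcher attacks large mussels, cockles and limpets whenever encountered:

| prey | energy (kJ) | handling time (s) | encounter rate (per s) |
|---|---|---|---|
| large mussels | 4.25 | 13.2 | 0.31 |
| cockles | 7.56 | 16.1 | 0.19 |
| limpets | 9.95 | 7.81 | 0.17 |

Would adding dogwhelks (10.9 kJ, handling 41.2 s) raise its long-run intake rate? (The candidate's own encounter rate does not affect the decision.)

Intake rate on the current diet: R = (0.31×4.25 + 0.19×7.56 + 0.17×9.95) / (1 + 0.31×13.2 + 0.19×16.1 + 0.17×7.81) = 4.445/9.479 = 0.469 kJ/s.
Profitability of dogwhelks: 10.9/41.2 = 0.2646 kJ/s.
0.2646 < 0.469, so adding dogwhelks would lower the average — exclude it.

No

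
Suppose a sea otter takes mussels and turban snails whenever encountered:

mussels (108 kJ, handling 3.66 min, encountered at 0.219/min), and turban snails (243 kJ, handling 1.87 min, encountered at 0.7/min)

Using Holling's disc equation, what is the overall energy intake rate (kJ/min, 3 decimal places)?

Energy encountered per unit search time: 0.219×108 + 0.7×243 = 193.8 kJ/min.
Handling time per unit search time: 0.219×3.66 + 0.7×1.87 = 2.111.
Rate = 193.8/(1 + 2.111) = 62.29 kJ/min.

62.289 kJ/min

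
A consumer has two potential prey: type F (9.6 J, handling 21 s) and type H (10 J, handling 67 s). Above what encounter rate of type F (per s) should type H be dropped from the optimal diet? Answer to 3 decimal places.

0.023 per s

The zero-one rule: include type H iff E₂/h₂ > λE₁/(1+λh₁). Equality gives the switch point.
λE₁h₂ = E₂ + λE₂h₁ ⇒ λ = E₂/(E₁h₂ − E₂h₁) = 10/(643.2 − 210) = 0.02308 per s.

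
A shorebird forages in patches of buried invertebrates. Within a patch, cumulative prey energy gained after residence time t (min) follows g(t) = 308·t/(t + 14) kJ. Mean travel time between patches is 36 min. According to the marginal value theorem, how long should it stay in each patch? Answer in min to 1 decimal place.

22.4 min

By the marginal value theorem, leave when the instantaneous gain rate g'(t) equals the habitat-wide average g(t)/(T + t).
g'(t) = 308·14/(t + 14)². Setting 308·14/(t+14)² = 308t/[(t+14)(36+t)] gives 14(36+t) = t(t+14), so t² = 14×36 = 504.
t* = √504 = 22.45 min.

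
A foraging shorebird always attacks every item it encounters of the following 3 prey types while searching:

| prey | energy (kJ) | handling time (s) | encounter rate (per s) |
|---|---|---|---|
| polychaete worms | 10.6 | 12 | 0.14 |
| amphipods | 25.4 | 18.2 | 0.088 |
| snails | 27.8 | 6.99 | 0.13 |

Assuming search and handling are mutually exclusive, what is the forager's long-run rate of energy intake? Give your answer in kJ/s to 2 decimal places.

1.41 kJ/s

R = Σλ_iE_i / (1 + Σλ_ih_i)
Numerator: 0.14×10.6 + 0.088×25.4 + 0.13×27.8 = 7.333
Denominator: 1 + 0.14×12 + 0.088×18.2 + 0.13×6.99 = 5.19
R = 7.333/5.19 = 1.413 kJ/s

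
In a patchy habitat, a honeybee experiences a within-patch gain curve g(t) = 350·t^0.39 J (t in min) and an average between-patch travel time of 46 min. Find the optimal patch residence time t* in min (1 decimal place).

29.4 min

By the marginal value theorem, leave when the instantaneous gain rate g'(t) equals the habitat-wide average g(t)/(T + t).
g'(t) = 0.39·350·t^-0.61. Setting 0.39·350·t^-0.61 = 350·t^0.39/(46+t) gives 0.39(46+t) = t, so 0.61·t = 0.39×46.
t* = 0.39×46/0.61 = 29.41 min.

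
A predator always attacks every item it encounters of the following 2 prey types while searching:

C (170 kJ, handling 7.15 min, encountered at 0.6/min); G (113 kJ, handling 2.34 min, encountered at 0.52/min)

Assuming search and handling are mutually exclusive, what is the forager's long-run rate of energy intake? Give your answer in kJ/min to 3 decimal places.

24.706 kJ/min

Energy encountered per unit search time: 0.6×170 + 0.52×113 = 160.8 kJ/min.
Handling time per unit search time: 0.6×7.15 + 0.52×2.34 = 5.507.
Rate = 160.8/(1 + 5.507) = 24.71 kJ/min.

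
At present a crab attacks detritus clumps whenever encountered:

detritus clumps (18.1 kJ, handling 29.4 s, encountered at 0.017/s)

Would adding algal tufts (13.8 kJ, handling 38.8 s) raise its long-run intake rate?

Yes

On detritus clumps alone, R = ΣλE/(1+Σλh) = 0.3077/1.5 = 0.2052 kJ/s.
Profitability of algal tufts: 13.8/38.8 = 0.3557 kJ/s.
Since 0.3557 > R, including algal tufts increases the long-run rate.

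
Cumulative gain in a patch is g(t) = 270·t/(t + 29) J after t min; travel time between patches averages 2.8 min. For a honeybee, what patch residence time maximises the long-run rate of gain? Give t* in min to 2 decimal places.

Maximise g(t)/(T+t): set derivative to zero → g'(t)(T+t) = g(t).
g'(t) = 270·29/(t + 29)². Setting 270·29/(t+29)² = 270t/[(t+29)(2.8+t)] gives 29(2.8+t) = t(t+29), so t² = 29×2.8 = 81.2.
t* = √81.2 = 9.011 min.

9.01 min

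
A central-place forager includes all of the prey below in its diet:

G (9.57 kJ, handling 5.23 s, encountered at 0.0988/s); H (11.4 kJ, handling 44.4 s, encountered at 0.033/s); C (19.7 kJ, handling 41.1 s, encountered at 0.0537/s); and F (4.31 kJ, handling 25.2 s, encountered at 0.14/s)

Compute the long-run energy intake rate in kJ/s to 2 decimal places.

0.34 kJ/s

R = Σλ_iE_i / (1 + Σλ_ih_i)
Numerator: 0.0988×9.57 + 0.033×11.4 + 0.0537×19.7 + 0.14×4.31 = 2.983
Denominator: 1 + 0.0988×5.23 + 0.033×44.4 + 0.0537×41.1 + 0.14×25.2 = 8.717
R = 2.983/8.717 = 0.3422 kJ/s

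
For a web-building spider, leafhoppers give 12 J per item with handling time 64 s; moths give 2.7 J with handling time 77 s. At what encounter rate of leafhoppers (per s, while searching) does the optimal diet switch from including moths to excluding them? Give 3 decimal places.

At the threshold, the rate on leafhoppers alone equals the profitability of moths: λ·12/(1 + λ·64) = 2.7/77 = 0.03506.
Rearranging, λ(12 − 0.03506×64) = 0.03506, so λ = 0.03506/9.756 = 0.003594 per s.

0.004 per s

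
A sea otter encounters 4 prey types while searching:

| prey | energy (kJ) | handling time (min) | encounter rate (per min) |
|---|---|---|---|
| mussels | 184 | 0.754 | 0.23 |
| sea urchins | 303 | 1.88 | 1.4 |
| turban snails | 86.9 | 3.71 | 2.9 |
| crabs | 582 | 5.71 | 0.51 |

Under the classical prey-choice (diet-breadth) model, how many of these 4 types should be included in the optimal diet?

Rank by E/h (kJ/min): mussels 244, sea urchins 161, crabs 102, turban snails 23.4. Include each in turn until the next type's E/h falls below the running intake rate.
Rate on top 1: 36.07. sea urchins: 161 > 36.07 → include.
Rate on top 2: 122.6. crabs: 102 < 122.6 → exclude; stop.
Optimal diet: mussels, sea urchins — 2 of 4 types.

2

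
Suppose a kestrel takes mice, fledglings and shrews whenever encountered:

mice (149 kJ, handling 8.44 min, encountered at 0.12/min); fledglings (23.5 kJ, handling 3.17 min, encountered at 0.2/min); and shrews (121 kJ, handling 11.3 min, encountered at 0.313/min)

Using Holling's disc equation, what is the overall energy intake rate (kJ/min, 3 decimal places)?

Energy encountered per unit search time: 0.12×149 + 0.2×23.5 + 0.313×121 = 60.45 kJ/min.
Handling time per unit search time: 0.12×8.44 + 0.2×3.17 + 0.313×11.3 = 5.184.
Rate = 60.45/(1 + 5.184) = 9.776 kJ/min.

9.776 kJ/min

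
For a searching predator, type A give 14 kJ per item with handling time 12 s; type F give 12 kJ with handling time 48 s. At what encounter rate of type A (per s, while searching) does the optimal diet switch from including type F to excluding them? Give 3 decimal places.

0.023 per s

Drop type F once their profitability E₂/h₂ falls below the rate achievable on type A alone: E₂/h₂ = λE₁/(1 + λh₁).
Solve for λ: λE₁h₂ = E₂(1 + λh₁) → λ(E₁h₂ − E₂h₁) = E₂ → λ = E₂/(E₁h₂ − E₂h₁).
λ = 12/(14×48 − 12×12) = 12/528 = 0.02273 per s.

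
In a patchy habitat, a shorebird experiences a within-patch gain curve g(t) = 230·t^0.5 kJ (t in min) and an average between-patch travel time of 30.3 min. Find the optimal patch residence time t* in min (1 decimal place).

Maximise g(t)/(T+t): set derivative to zero → g'(t)(T+t) = g(t).
g'(t) = 0.5·230·t^-0.5. Setting 0.5·230·t^-0.5 = 230·t^0.5/(30.3+t) gives 0.5(30.3+t) = t, so 0.50·t = 0.5×30.3.
t* = 0.5×30.3/0.50 = 30.3 min.

30.3 min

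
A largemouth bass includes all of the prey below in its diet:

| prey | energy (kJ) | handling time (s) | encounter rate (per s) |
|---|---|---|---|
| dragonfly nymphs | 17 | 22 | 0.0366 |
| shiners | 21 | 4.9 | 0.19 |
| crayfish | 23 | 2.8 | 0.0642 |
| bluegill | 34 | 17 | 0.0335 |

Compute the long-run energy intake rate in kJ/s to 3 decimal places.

R = (0.0366×17 + 0.19×21 + 0.0642×23 + 0.0335×34) / (1 + 0.0366×22 + 0.19×4.9 + 0.0642×2.8 + 0.0335×17) = 7.228/3.485 = 2.074 kJ/s.

2.074 kJ/s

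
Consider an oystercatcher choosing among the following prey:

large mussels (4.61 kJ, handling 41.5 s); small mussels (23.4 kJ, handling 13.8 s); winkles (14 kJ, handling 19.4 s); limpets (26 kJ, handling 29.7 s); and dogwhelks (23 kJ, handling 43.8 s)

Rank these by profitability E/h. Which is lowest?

Profitability E/h (kJ/s): large mussels = 4.61/41.5 = 0.111, small mussels = 23.4/13.8 = 1.7, winkles = 14/19.4 = 0.722, limpets = 26/29.7 = 0.875, dogwhelks = 23/43.8 = 0.525.
Ranked: small mussels > limpets > winkles > dogwhelks > large mussels.

large mussels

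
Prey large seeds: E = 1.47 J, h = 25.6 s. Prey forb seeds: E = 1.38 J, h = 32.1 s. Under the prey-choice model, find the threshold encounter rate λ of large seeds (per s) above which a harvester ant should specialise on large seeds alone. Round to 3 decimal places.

The zero-one rule: include forb seeds iff E₂/h₂ > λE₁/(1+λh₁). Equality gives the switch point.
λE₁h₂ = E₂ + λE₂h₁ ⇒ λ = E₂/(E₁h₂ − E₂h₁) = 1.38/(47.19 − 35.33) = 0.1164 per s.

0.116 per s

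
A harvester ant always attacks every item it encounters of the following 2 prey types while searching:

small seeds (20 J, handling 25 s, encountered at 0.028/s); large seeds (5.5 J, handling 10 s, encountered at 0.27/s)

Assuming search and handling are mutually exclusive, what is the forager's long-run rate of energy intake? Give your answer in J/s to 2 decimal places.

Energy encountered per unit search time: 0.028×20 + 0.27×5.5 = 2.045 J/s.
Handling time per unit search time: 0.028×25 + 0.27×10 = 3.4.
Rate = 2.045/(1 + 3.4) = 0.4648 J/s.

0.46 J/s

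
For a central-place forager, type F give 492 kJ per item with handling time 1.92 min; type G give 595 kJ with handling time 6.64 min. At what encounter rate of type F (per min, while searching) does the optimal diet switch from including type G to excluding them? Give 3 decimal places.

The zero-one rule: include type G iff E₂/h₂ > λE₁/(1+λh₁). Equality gives the switch point.
λE₁h₂ = E₂ + λE₂h₁ ⇒ λ = E₂/(E₁h₂ − E₂h₁) = 595/(3267 − 1142) = 0.2801 per min.

0.280 per min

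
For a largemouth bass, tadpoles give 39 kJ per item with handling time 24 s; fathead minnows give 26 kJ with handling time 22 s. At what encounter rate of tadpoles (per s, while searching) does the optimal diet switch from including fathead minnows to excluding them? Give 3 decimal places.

The zero-one rule: include fathead minnows iff E₂/h₂ > λE₁/(1+λh₁). Equality gives the switch point.
λE₁h₂ = E₂ + λE₂h₁ ⇒ λ = E₂/(E₁h₂ − E₂h₁) = 26/(858 − 624) = 0.1111 per s.

0.111 per s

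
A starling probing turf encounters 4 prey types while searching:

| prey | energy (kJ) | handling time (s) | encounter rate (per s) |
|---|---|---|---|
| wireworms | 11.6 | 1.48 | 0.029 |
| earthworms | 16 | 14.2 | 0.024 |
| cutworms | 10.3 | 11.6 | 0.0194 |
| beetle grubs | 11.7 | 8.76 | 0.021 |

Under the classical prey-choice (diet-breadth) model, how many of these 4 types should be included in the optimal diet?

4

Profitabilities (E/h, kJ/s): wireworms 7.84, beetle grubs 1.34, earthworms 1.13, cutworms 0.888. Add prey in this order while the next type's profitability exceeds the intake rate on those already taken.
Rate on top 1: 0.3226. beetle grubs: 1.34 > 0.3226 → include.
Rate on top 2: 0.4745. earthworms: 1.13 > 0.4745 → include.
Rate on top 3: 0.6163. cutworms: 0.888 > 0.6163 → include.
Optimal diet: wireworms, beetle grubs, earthworms, cutworms — 4 of 4 types.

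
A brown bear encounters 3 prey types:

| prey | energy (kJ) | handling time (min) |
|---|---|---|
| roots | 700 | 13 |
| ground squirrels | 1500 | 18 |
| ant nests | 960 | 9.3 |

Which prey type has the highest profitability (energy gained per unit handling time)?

ant nests

In descending order of E/h:
ant nests: 960/9.3 = 103 kJ/min
ground squirrels: 1500/18 = 83.3 kJ/min
roots: 700/13 = 53.8 kJ/min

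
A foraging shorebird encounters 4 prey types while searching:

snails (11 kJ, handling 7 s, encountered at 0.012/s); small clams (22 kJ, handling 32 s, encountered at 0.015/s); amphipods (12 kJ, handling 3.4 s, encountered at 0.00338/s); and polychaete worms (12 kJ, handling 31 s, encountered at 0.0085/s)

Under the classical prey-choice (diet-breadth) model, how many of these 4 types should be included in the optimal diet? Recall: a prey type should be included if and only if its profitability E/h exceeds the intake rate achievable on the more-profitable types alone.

Rank by E/h (kJ/s): amphipods 3.53, snails 1.57, small clams 0.688, polychaete worms 0.387. Include each in turn until the next type's E/h falls below the running intake rate.
Rate on top 1: 0.0401. snails: 1.57 > 0.0401 → include.
Rate on top 2: 0.1575. small clams: 0.688 > 0.1575 → include.
Rate on top 3: 0.319. polychaete worms: 0.387 > 0.319 → include.
Optimal diet: amphipods, snails, small clams, polychaete worms — 4 of 4 types.

4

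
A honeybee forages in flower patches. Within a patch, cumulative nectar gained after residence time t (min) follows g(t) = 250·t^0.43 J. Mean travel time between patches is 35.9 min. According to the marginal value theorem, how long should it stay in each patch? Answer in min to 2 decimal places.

27.08 min

Maximise g(t)/(T+t): set derivative to zero → g'(t)(T+t) = g(t).
g'(t) = 0.43·250·t^-0.57. Setting 0.43·250·t^-0.57 = 250·t^0.43/(35.9+t) gives 0.43(35.9+t) = t, so 0.57·t = 0.43×35.9.
t* = 0.43×35.9/0.57 = 27.08 min.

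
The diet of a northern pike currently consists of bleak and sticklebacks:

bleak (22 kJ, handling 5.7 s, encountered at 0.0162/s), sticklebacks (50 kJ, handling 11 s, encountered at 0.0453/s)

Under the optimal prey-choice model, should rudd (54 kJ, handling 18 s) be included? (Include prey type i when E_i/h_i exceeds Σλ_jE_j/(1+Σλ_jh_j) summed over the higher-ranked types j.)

Yes

On bleak and sticklebacks alone, R = ΣλE/(1+Σλh) = 2.621/1.591 = 1.648 kJ/s.
rudd: E/h = 54/18 = 3 kJ/s.
Since 3 > R, including rudd increases the long-run rate.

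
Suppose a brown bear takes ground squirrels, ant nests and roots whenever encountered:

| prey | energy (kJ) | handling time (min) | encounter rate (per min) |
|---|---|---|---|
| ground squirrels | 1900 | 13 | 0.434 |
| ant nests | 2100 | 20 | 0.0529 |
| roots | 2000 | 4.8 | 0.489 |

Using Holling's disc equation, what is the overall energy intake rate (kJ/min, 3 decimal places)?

190.470 kJ/min

R = Σλ_iE_i / (1 + Σλ_ih_i)
Numerator: 0.434×1900 + 0.0529×2100 + 0.489×2000 = 1914
Denominator: 1 + 0.434×13 + 0.0529×20 + 0.489×4.8 = 10.05
R = 1914/10.05 = 190.5 kJ/min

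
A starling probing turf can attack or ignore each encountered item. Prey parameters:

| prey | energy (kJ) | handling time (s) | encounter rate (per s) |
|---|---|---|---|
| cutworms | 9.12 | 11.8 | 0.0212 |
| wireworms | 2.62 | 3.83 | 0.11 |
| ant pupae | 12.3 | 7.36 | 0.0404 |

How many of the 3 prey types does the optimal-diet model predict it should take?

Rank by E/h (kJ/s): ant pupae 1.67, cutworms 0.773, wireworms 0.684. Include each in turn until the next type's E/h falls below the running intake rate.
Rate on top 1: 0.383. cutworms: 0.773 > 0.383 → include.
Rate on top 2: 0.446. wireworms: 0.684 > 0.446 → include.
Optimal diet: ant pupae, cutworms, wireworms — 3 of 3 types.

3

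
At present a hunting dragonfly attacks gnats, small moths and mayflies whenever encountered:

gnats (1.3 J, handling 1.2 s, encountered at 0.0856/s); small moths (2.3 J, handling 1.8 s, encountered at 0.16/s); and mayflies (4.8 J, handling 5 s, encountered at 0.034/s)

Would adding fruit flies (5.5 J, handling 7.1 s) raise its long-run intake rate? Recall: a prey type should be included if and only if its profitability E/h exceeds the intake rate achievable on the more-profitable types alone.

Yes

Intake rate on the current diet: R = (0.0856×1.3 + 0.16×2.3 + 0.034×4.8) / (1 + 0.0856×1.2 + 0.16×1.8 + 0.034×5) = 0.6425/1.561 = 0.4117 J/s.
fruit flies: E/h = 5.5/7.1 = 0.7746 J/s.
0.7746 > 0.4117, so adding fruit flies raises the average — include it.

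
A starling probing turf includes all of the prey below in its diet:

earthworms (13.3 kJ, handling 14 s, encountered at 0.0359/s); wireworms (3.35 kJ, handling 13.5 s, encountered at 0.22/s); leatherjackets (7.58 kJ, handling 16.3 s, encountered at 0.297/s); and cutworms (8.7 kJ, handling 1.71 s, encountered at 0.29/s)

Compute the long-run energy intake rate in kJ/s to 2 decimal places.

0.61 kJ/s

Energy encountered per unit search time: 0.0359×13.3 + 0.22×3.35 + 0.297×7.58 + 0.29×8.7 = 5.989 kJ/s.
Handling time per unit search time: 0.0359×14 + 0.22×13.5 + 0.297×16.3 + 0.29×1.71 = 8.81.
Rate = 5.989/(1 + 8.81) = 0.6105 kJ/s.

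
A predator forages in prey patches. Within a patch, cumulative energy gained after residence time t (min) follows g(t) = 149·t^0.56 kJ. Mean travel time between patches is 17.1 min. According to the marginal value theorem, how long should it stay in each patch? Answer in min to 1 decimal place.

Maximise g(t)/(T+t): set derivative to zero → g'(t)(T+t) = g(t).
g'(t) = 0.56·149·t^-0.44. Setting 0.56·149·t^-0.44 = 149·t^0.56/(17.1+t) gives 0.56(17.1+t) = t, so 0.44·t = 0.56×17.1.
t* = 0.56×17.1/0.44 = 21.76 min.

21.8 min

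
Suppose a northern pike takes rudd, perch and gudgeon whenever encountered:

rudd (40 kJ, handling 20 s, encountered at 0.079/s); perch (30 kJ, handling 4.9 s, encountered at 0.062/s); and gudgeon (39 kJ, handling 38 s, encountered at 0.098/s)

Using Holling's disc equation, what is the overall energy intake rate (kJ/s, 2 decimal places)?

1.34 kJ/s

R = Σλ_iE_i / (1 + Σλ_ih_i)
Numerator: 0.079×40 + 0.062×30 + 0.098×39 = 8.842
Denominator: 1 + 0.079×20 + 0.062×4.9 + 0.098×38 = 6.608
R = 8.842/6.608 = 1.338 kJ/s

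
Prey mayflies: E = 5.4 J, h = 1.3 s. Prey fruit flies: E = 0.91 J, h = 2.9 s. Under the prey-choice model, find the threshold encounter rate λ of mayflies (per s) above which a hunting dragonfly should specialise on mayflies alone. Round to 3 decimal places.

At the threshold, the rate on mayflies alone equals the profitability of fruit flies: λ·5.4/(1 + λ·1.3) = 0.91/2.9 = 0.3138.
Rearranging, λ(5.4 − 0.3138×1.3) = 0.3138, so λ = 0.3138/4.992 = 0.06286 per s.

0.063 per s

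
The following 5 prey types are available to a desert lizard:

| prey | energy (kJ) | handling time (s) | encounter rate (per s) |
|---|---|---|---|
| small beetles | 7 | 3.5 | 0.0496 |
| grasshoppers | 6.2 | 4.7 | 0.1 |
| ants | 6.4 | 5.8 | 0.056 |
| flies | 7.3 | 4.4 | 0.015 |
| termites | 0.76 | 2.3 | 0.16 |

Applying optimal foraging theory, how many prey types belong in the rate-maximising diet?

Rank by E/h (kJ/s): small beetles 2, flies 1.66, grasshoppers 1.32, ants 1.1, termites 0.33. Include each in turn until the next type's E/h falls below the running intake rate.
Rate on top 1: 0.2958. flies: 1.66 > 0.2958 → include.
Rate on top 2: 0.3684. grasshoppers: 1.32 > 0.3684 → include.
Rate on top 3: 0.6298. ants: 1.1 > 0.6298 → include.
Rate on top 4: 0.7054. termites: 0.33 < 0.7054 → exclude; stop.
Optimal diet: small beetles, flies, grasshoppers, ants — 4 of 5 types.

4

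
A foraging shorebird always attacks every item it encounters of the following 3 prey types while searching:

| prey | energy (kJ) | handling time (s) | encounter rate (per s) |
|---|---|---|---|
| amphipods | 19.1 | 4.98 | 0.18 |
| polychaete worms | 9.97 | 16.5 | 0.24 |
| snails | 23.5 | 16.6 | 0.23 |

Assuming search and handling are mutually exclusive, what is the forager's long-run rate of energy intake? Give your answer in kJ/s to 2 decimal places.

1.16 kJ/s

R = Σλ_iE_i / (1 + Σλ_ih_i)
Numerator: 0.18×19.1 + 0.24×9.97 + 0.23×23.5 = 11.24
Denominator: 1 + 0.18×4.98 + 0.24×16.5 + 0.23×16.6 = 9.674
R = 11.24/9.674 = 1.161 kJ/s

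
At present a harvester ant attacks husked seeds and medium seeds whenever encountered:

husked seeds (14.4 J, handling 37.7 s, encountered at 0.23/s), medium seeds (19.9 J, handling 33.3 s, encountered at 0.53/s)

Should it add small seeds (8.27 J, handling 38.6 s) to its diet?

No

Intake rate on the current diet: R = (0.23×14.4 + 0.53×19.9) / (1 + 0.23×37.7 + 0.53×33.3) = 13.86/27.32 = 0.5073 J/s.
small seeds: E/h = 8.27/38.6 = 0.2142 J/s.
0.2142 < 0.5073, so adding small seeds would lower the average — exclude it.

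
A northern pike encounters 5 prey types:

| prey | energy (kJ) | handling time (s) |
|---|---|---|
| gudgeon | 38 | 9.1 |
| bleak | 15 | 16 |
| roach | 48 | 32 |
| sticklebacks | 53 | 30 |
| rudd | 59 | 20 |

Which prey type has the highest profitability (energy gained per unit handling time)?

In descending order of E/h:
gudgeon: 38/9.1 = 4.18 kJ/s
rudd: 59/20 = 2.95 kJ/s
sticklebacks: 53/30 = 1.77 kJ/s
roach: 48/32 = 1.5 kJ/s
bleak: 15/16 = 0.938 kJ/s

gudgeon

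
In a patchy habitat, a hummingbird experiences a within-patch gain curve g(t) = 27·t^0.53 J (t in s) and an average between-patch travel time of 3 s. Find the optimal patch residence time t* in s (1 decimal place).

3.4 s

By the marginal value theorem, leave when the instantaneous gain rate g'(t) equals the habitat-wide average g(t)/(T + t).
g'(t) = 0.53·27·t^-0.47. Setting 0.53·27·t^-0.47 = 27·t^0.53/(3+t) gives 0.53(3+t) = t, so 0.47·t = 0.53×3.
t* = 0.53×3/0.47 = 3.383 s.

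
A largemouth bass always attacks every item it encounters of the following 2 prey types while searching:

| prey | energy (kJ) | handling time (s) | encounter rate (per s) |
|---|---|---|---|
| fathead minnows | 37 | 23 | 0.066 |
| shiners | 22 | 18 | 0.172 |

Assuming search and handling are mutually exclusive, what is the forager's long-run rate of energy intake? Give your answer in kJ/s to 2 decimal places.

R = Σλ_iE_i / (1 + Σλ_ih_i)
Numerator: 0.066×37 + 0.172×22 = 6.226
Denominator: 1 + 0.066×23 + 0.172×18 = 5.614
R = 6.226/5.614 = 1.109 kJ/s

1.11 kJ/s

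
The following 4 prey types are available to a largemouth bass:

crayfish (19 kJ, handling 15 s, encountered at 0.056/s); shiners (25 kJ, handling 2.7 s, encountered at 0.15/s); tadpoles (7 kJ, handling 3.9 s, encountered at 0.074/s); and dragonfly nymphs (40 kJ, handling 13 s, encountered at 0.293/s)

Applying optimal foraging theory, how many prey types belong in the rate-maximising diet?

E/h in descending order: shiners 9.26, dragonfly nymphs 3.08, tadpoles 1.79, crayfish 1.27 kJ/s. The optimal diet is the largest prefix of this list for which every included type satisfies E_i/h_i > R on the types above it.
Rate on top 1: 2.669. dragonfly nymphs: 3.08 > 2.669 → include.
Rate on top 2: 2.967. tadpoles: 1.79 < 2.967 → exclude; stop.
Optimal diet: shiners, dragonfly nymphs — 2 of 4 types.

2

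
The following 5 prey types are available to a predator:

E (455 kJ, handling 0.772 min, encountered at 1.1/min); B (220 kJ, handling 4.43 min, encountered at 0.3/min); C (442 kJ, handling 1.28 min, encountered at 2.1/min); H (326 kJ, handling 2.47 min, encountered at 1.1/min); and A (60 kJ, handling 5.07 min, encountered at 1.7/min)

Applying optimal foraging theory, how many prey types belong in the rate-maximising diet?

2

Rank by E/h (kJ/min): E 589, C 345, H 132, B 49.7, A 11.8. Include each in turn until the next type's E/h falls below the running intake rate.
Rate on top 1: 270.7. C: 345 > 270.7 → include.
Rate on top 2: 314.9. H: 132 < 314.9 → exclude; stop.
Optimal diet: E, C — 2 of 5 types.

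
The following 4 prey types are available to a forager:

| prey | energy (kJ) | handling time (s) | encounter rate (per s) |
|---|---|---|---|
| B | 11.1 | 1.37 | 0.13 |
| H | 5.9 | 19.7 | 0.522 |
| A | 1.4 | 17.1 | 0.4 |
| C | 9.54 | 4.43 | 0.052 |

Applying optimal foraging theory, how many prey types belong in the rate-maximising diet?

Rank by E/h (kJ/s): B 8.1, C 2.15, H 0.299, A 0.0819. Include each in turn until the next type's E/h falls below the running intake rate.
Rate on top 1: 1.225. C: 2.15 > 1.225 → include.
Rate on top 2: 1.377. H: 0.299 < 1.377 → exclude; stop.
Optimal diet: B, C — 2 of 4 types.

2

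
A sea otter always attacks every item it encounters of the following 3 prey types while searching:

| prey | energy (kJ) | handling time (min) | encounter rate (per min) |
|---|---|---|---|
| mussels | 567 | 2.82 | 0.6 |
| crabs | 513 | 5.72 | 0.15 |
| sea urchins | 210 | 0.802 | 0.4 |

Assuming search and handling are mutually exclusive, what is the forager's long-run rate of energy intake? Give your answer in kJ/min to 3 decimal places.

129.469 kJ/min

R = (0.6×567 + 0.15×513 + 0.4×210) / (1 + 0.6×2.82 + 0.15×5.72 + 0.4×0.802) = 501.1/3.871 = 129.5 kJ/min.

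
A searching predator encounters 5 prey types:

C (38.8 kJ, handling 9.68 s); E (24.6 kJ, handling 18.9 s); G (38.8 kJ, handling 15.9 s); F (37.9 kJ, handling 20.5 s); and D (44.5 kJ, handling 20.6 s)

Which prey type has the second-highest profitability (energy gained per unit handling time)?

In descending order of E/h:
C: 38.8/9.68 = 4.01 kJ/s
G: 38.8/15.9 = 2.44 kJ/s
D: 44.5/20.6 = 2.16 kJ/s
F: 37.9/20.5 = 1.85 kJ/s
E: 24.6/18.9 = 1.3 kJ/s

G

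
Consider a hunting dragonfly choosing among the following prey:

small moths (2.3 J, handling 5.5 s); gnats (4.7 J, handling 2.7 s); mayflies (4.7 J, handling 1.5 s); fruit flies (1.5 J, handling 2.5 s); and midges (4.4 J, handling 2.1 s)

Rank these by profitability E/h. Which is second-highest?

midges

Profitability E/h (J/s): small moths = 2.3/5.5 = 0.418, gnats = 4.7/2.7 = 1.74, mayflies = 4.7/1.5 = 3.13, fruit flies = 1.5/2.5 = 0.6, midges = 4.4/2.1 = 2.1.
Ranked: mayflies > midges > gnats > fruit flies > small moths.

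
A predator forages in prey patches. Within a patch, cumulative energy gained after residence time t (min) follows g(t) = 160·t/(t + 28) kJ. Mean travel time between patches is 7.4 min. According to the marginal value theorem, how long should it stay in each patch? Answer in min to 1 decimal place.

14.4 min

Optimal t* satisfies g'(t*) = g(t*)/(T + t*).
g'(t) = 160·28/(t + 28)². Setting 160·28/(t+28)² = 160t/[(t+28)(7.4+t)] gives 28(7.4+t) = t(t+28), so t² = 28×7.4 = 207.2.
t* = √207.2 = 14.39 min.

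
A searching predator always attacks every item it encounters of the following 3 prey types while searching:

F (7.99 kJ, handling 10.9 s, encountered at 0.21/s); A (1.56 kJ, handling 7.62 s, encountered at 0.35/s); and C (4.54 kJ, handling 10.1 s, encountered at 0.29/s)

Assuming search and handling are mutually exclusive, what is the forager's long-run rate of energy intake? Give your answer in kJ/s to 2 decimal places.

Energy encountered per unit search time: 0.21×7.99 + 0.35×1.56 + 0.29×4.54 = 3.54 kJ/s.
Handling time per unit search time: 0.21×10.9 + 0.35×7.62 + 0.29×10.1 = 7.885.
Rate = 3.54/(1 + 7.885) = 0.3985 kJ/s.

0.40 kJ/s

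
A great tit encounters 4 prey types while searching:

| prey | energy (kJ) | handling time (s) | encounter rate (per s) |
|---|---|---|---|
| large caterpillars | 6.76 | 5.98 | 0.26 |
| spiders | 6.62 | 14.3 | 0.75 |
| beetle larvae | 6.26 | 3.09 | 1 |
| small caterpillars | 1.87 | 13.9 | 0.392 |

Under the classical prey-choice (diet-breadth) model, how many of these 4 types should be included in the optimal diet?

1

Profitabilities (E/h, kJ/s): beetle larvae 2.03, large caterpillars 1.13, spiders 0.463, small caterpillars 0.135. Add prey in this order while the next type's profitability exceeds the intake rate on those already taken.
Rate on top 1: 1.531. large caterpillars: 1.13 < 1.531 → exclude; stop.
Optimal diet: beetle larvae — 1 of 4 types.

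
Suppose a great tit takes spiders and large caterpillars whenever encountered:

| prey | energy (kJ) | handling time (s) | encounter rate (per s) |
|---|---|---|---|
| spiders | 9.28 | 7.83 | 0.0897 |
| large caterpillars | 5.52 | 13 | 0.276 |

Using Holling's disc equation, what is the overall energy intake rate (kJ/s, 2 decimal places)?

0.45 kJ/s

Energy encountered per unit search time: 0.0897×9.28 + 0.276×5.52 = 2.356 kJ/s.
Handling time per unit search time: 0.0897×7.83 + 0.276×13 = 4.29.
Rate = 2.356/(1 + 4.29) = 0.4453 kJ/s.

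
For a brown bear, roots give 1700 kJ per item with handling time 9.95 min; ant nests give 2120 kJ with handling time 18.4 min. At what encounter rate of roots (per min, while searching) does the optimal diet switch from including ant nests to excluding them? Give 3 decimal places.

0.208 per min

At the threshold, the rate on roots alone equals the profitability of ant nests: λ·1700/(1 + λ·9.95) = 2120/18.4 = 115.2.
Rearranging, λ(1700 − 115.2×9.95) = 115.2, so λ = 115.2/553.6 = 0.2081 per min.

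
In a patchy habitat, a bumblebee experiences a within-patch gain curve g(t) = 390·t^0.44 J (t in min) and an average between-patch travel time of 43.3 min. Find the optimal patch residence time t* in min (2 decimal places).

Optimal t* satisfies g'(t*) = g(t*)/(T + t*).
g'(t) = 0.44·390·t^-0.56. Setting 0.44·390·t^-0.56 = 390·t^0.44/(43.3+t) gives 0.44(43.3+t) = t, so 0.56·t = 0.44×43.3.
t* = 0.44×43.3/0.56 = 34.02 min.

34.02 min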